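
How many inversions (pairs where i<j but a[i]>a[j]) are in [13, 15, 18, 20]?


For each element, count the later elements that are smaller than it:
  13 (index 0): smaller elements after it = [] -> 0
  15 (index 1): smaller elements after it = [] -> 0
  18 (index 2): smaller elements after it = [] -> 0
Total inversions = 0 + 0 + 0 = 0
Final answer: 0


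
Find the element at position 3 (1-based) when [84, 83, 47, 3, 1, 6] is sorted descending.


Sort descending: [84, 83, 47, 6, 3, 1]
The 3rd element (1-indexed) is at index 2.
Value = 47
Final answer: 47


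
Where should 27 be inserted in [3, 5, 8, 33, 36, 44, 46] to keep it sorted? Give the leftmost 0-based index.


List is sorted: [3, 5, 8, 33, 36, 44, 46]
We need the leftmost position where 27 can be inserted, i.e. the first index whose element is >= 27 (or the end of the list if none is).
Binary search with low=0, high=7 (0-based indices):
  low=0, high=7, mid=3: a[3]=33 >= 27, so high = 3
  low=0, high=3, mid=1: a[1]=5 < 27, so low = 2
  low=2, high=3, mid=2: a[2]=8 < 27, so low = 3
Now low = high = 3, so the insertion index is 3.
Final answer: 3


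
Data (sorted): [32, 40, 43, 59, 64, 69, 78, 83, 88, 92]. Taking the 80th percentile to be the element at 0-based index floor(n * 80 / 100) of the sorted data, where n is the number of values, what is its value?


The dataset has n = 10 elements.
Index = floor(10 * 80 / 100) = floor(800 / 100) = floor(8) = 8
Counting from index 0 in the sorted data, the element at index 8 is 88.
Final answer: 88


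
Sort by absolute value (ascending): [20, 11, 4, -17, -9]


Compute absolute values:
  |20| = 20
  |11| = 11
  |4| = 4
  |-17| = 17
  |-9| = 9
Absolute values in increasing order: 4 < 9 < 11 < 17 < 20
Listing the original numbers in that order gives the answer.
Final answer: [4, -9, 11, -17, 20]


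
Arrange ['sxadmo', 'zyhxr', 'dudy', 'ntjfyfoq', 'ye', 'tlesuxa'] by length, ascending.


Compute lengths:
  'sxadmo' has length 6
  'zyhxr' has length 5
  'dudy' has length 4
  'ntjfyfoq' has length 8
  'ye' has length 2
  'tlesuxa' has length 7
Lengths in increasing order: 2 < 4 < 5 < 6 < 7 < 8
Listing the words in that order gives the answer.
Final answer: ['ye', 'dudy', 'zyhxr', 'sxadmo', 'tlesuxa', 'ntjfyfoq']


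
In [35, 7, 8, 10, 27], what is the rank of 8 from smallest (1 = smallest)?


Sort ascending: [7, 8, 10, 27, 35]
Find 8 in the sorted list.
8 is at position 2 (1-indexed).
Final answer: 2


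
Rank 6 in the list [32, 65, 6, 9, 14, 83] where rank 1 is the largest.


Sort descending: [83, 65, 32, 14, 9, 6]
Find 6 in the sorted list.
6 is at position 6.
Final answer: 6


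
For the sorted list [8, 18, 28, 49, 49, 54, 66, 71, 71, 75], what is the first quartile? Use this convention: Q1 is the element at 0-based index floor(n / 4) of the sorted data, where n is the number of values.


The list has n = 10 elements.
Q1 index = floor(10 / 4) = floor(2.5) = 2
Counting from index 0 in the sorted data, the element at index 2 is 28.
Final answer: 28


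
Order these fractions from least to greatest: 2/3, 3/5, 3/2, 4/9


Convert to decimal for comparison:
  2/3 = 0.6667
  3/5 = 0.6
  3/2 = 1.5
  4/9 = 0.4444
Decimals in increasing order: 0.4444 < 0.6 < 0.6667 < 1.5
Writing each back as its fraction gives the sorted order.
Final answer: 4/9, 3/5, 2/3, 3/2


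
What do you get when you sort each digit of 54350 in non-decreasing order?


The number 54350 has digits: 5, 4, 3, 5, 0
Sorted: 0, 3, 4, 5, 5
Joining the sorted digits gives the result.
Final answer: 03455


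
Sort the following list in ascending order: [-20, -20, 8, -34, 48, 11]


Original list: [-20, -20, 8, -34, 48, 11]
Repeatedly take the smallest remaining element:
  Remaining [-20, -20, 8, -34, 48, 11] -> smallest is -34
  Remaining [-20, -20, 8, 48, 11] -> smallest is -20
  Remaining [-20, 8, 48, 11] -> smallest is -20
  Remaining [8, 48, 11] -> smallest is 8
  Remaining [48, 11] -> smallest is 11
  Remaining [48] -> smallest is 48
Collecting the picks in order gives the sorted list.
Final answer: [-34, -20, -20, 8, 11, 48]


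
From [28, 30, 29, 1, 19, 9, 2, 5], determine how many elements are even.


Check each element:
  28 is even
  30 is even
  29 is odd
  1 is odd
  19 is odd
  9 is odd
  2 is even
  5 is odd
Evens: [28, 30, 2]
Count of evens = 3
Final answer: 3


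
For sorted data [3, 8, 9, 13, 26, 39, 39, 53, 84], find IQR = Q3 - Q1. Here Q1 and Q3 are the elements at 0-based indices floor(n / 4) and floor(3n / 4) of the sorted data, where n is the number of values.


The data has n = 9 elements.
Q1 index = floor(9 / 4) = floor(2.25) = 2; Q3 index = floor(3 * 9 / 4) = floor(6.75) = 6
Q1 = element at index 2 = 9
Q3 = element at index 6 = 39
IQR = 39 - 9 = 30
Final answer: 30


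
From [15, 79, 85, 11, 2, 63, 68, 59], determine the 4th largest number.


Sort descending: [85, 79, 68, 63, 59, 15, 11, 2]
The 4th element (1-indexed) is at index 3.
Value = 63
Final answer: 63


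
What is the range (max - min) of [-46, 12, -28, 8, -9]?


Maximum value: 12
Minimum value: -46
Range = 12 - (-46) = 58
Final answer: 58


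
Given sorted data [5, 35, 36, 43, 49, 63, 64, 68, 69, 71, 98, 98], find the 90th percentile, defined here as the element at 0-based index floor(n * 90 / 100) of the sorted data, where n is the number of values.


The dataset has n = 12 elements.
Index = floor(12 * 90 / 100) = floor(1080 / 100) = floor(10.8) = 10
Counting from index 0 in the sorted data, the element at index 10 is 98.
Final answer: 98


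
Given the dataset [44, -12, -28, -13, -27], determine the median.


First, sort the list: [-28, -27, -13, -12, 44]
The list has 5 elements (odd count).
The middle index is 2 (0-based), and the element there is -13.
Final answer: -13


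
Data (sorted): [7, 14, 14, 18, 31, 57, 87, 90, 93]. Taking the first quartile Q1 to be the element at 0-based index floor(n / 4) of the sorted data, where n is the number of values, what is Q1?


The list has n = 9 elements.
Q1 index = floor(9 / 4) = floor(2.25) = 2
Counting from index 0 in the sorted data, the element at index 2 is 14.
Final answer: 14


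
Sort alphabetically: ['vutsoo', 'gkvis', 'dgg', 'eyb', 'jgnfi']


Compare strings character by character (the first differing letter decides):
  'dgg' < 'eyb' since 'd' < 'e' at position 1
  'eyb' < 'gkvis' since 'e' < 'g' at position 1
  'gkvis' < 'jgnfi' since 'g' < 'j' at position 1
  'jgnfi' < 'vutsoo' since 'j' < 'v' at position 1
Chaining these comparisons gives the alphabetical order.
Final answer: ['dgg', 'eyb', 'gkvis', 'jgnfi', 'vutsoo']


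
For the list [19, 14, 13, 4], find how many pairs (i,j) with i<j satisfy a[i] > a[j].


For each element, count the later elements that are smaller than it:
  19 (index 0): smaller elements after it = [14, 13, 4] -> 3
  14 (index 1): smaller elements after it = [13, 4] -> 2
  13 (index 2): smaller elements after it = [4] -> 1
Total inversions = 3 + 2 + 1 = 6
Final answer: 6


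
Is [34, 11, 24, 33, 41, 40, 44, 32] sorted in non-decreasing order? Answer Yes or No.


Check consecutive pairs:
  34 <= 11? False
  11 <= 24? True
  24 <= 33? True
  33 <= 41? True
  41 <= 40? False
  40 <= 44? True
  44 <= 32? False
3 consecutive pair(s) are out of order, so the list is not sorted.
Final answer: No


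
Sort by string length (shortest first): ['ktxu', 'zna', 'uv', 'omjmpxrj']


Compute lengths:
  'ktxu' has length 4
  'zna' has length 3
  'uv' has length 2
  'omjmpxrj' has length 8
Lengths in increasing order: 2 < 3 < 4 < 8
Listing the words in that order gives the answer.
Final answer: ['uv', 'zna', 'ktxu', 'omjmpxrj']


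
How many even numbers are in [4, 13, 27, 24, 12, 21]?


Check each element:
  4 is even
  13 is odd
  27 is odd
  24 is even
  12 is even
  21 is odd
Evens: [4, 24, 12]
Count of evens = 3
Final answer: 3


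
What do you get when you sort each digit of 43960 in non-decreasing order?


The number 43960 has digits: 4, 3, 9, 6, 0
Sorted: 0, 3, 4, 6, 9
Joining the sorted digits gives the result.
Final answer: 03469


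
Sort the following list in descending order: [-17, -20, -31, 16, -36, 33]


Original list: [-17, -20, -31, 16, -36, 33]
Repeatedly take the largest remaining element:
  Remaining [-17, -20, -31, 16, -36, 33] -> largest is 33
  Remaining [-17, -20, -31, 16, -36] -> largest is 16
  Remaining [-17, -20, -31, -36] -> largest is -17
  Remaining [-20, -31, -36] -> largest is -20
  Remaining [-31, -36] -> largest is -31
  Remaining [-36] -> largest is -36
Collecting the picks in order gives the descending list.
Final answer: [33, 16, -17, -20, -31, -36]


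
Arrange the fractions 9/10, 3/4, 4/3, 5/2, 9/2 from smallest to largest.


Convert to decimal for comparison:
  9/10 = 0.9
  3/4 = 0.75
  4/3 = 1.3333
  5/2 = 2.5
  9/2 = 4.5
Decimals in increasing order: 0.75 < 0.9 < 1.3333 < 2.5 < 4.5
Writing each back as its fraction gives the sorted order.
Final answer: 3/4, 9/10, 4/3, 5/2, 9/2


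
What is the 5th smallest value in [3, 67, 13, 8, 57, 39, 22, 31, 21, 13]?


Sort ascending: [3, 8, 13, 13, 21, 22, 31, 39, 57, 67]
The 5th element (1-indexed) is at index 4.
Value = 21
Final answer: 21


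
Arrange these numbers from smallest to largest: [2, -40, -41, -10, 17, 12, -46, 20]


Original list: [2, -40, -41, -10, 17, 12, -46, 20]
Repeatedly take the smallest remaining element:
  Remaining [2, -40, -41, -10, 17, 12, -46, 20] -> smallest is -46
  Remaining [2, -40, -41, -10, 17, 12, 20] -> smallest is -41
  Remaining [2, -40, -10, 17, 12, 20] -> smallest is -40
  Remaining [2, -10, 17, 12, 20] -> smallest is -10
  Remaining [2, 17, 12, 20] -> smallest is 2
  Remaining [17, 12, 20] -> smallest is 12
  Remaining [17, 20] -> smallest is 17
  Remaining [20] -> smallest is 20
Collecting the picks in order gives the sorted list.
Final answer: [-46, -41, -40, -10, 2, 12, 17, 20]


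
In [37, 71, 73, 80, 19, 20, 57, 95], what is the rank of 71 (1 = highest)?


Sort descending: [95, 80, 73, 71, 57, 37, 20, 19]
Find 71 in the sorted list.
71 is at position 4.
Final answer: 4


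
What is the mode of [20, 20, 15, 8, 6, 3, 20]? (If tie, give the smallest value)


Count the frequency of each value:
  3 appears 1 time(s)
  6 appears 1 time(s)
  8 appears 1 time(s)
  15 appears 1 time(s)
  20 appears 3 time(s)
Maximum frequency is 3.
Only 20 reaches that frequency, so it is the mode.
Final answer: 20


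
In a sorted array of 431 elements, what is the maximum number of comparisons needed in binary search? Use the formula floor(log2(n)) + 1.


Binary search halves the search space each step.
Maximum comparisons = floor(log2(431)) + 1
log2(431) = 8.7515
floor(log2(431)) = 8, so 8 + 1 = 9
Final answer: 9


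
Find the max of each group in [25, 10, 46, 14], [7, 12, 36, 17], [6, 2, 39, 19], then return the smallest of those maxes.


Find max of each group:
  Group 1: [25, 10, 46, 14] -> max = 46
  Group 2: [7, 12, 36, 17] -> max = 36
  Group 3: [6, 2, 39, 19] -> max = 39
Maxes: [46, 36, 39]
Minimum of maxes = 36
Final answer: 36


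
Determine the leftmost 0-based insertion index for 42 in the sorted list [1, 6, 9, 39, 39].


List is sorted: [1, 6, 9, 39, 39]
We need the leftmost position where 42 can be inserted, i.e. the first index whose element is >= 42 (or the end of the list if none is).
Binary search with low=0, high=5 (0-based indices):
  low=0, high=5, mid=2: a[2]=9 < 42, so low = 3
  low=3, high=5, mid=4: a[4]=39 < 42, so low = 5
Now low = high = 5, so the insertion index is 5.
Final answer: 5


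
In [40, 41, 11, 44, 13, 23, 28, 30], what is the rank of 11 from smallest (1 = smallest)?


Sort ascending: [11, 13, 23, 28, 30, 40, 41, 44]
Find 11 in the sorted list.
11 is at position 1 (1-indexed).
Final answer: 1


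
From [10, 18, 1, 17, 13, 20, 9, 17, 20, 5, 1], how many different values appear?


List all unique values:
Distinct values: [1, 5, 9, 10, 13, 17, 18, 20]
Count = 8
Final answer: 8


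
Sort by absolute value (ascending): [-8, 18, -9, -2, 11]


Compute absolute values:
  |-8| = 8
  |18| = 18
  |-9| = 9
  |-2| = 2
  |11| = 11
Absolute values in increasing order: 2 < 8 < 9 < 11 < 18
Listing the original numbers in that order gives the answer.
Final answer: [-2, -8, -9, 11, 18]


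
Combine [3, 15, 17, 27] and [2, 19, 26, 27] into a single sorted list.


List A: [3, 15, 17, 27]
List B: [2, 19, 26, 27]
Repeatedly compare the front elements and take the smaller:
  3 vs 2 -> take 2
  3 vs 19 -> take 3
  15 vs 19 -> take 15
  17 vs 19 -> take 17
  27 vs 19 -> take 19
  27 vs 26 -> take 26
  27 vs 27 -> take 27
  A is exhausted; append the rest of B: [27]
Final answer: [2, 3, 15, 17, 19, 26, 27, 27]


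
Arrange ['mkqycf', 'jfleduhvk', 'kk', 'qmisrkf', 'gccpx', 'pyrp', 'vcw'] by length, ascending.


Compute lengths:
  'mkqycf' has length 6
  'jfleduhvk' has length 9
  'kk' has length 2
  'qmisrkf' has length 7
  'gccpx' has length 5
  'pyrp' has length 4
  'vcw' has length 3
Lengths in increasing order: 2 < 3 < 4 < 5 < 6 < 7 < 9
Listing the words in that order gives the answer.
Final answer: ['kk', 'vcw', 'pyrp', 'gccpx', 'mkqycf', 'qmisrkf', 'jfleduhvk']


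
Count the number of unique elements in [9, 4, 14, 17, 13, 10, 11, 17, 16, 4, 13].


List all unique values:
Distinct values: [4, 9, 10, 11, 13, 14, 16, 17]
Count = 8
Final answer: 8


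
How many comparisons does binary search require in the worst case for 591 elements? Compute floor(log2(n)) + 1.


Binary search halves the search space each step.
Maximum comparisons = floor(log2(591)) + 1
log2(591) = 9.207
floor(log2(591)) = 9, so 9 + 1 = 10
Final answer: 10


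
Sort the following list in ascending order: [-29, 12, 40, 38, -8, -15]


Original list: [-29, 12, 40, 38, -8, -15]
Repeatedly take the smallest remaining element:
  Remaining [-29, 12, 40, 38, -8, -15] -> smallest is -29
  Remaining [12, 40, 38, -8, -15] -> smallest is -15
  Remaining [12, 40, 38, -8] -> smallest is -8
  Remaining [12, 40, 38] -> smallest is 12
  Remaining [40, 38] -> smallest is 38
  Remaining [40] -> smallest is 40
Collecting the picks in order gives the sorted list.
Final answer: [-29, -15, -8, 12, 38, 40]


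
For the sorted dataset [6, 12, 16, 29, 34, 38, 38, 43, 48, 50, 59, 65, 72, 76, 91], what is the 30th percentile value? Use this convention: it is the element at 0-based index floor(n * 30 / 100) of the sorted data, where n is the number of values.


The dataset has n = 15 elements.
Index = floor(15 * 30 / 100) = floor(450 / 100) = floor(4.5) = 4
Counting from index 0 in the sorted data, the element at index 4 is 34.
Final answer: 34


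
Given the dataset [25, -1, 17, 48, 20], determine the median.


First, sort the list: [-1, 17, 20, 25, 48]
The list has 5 elements (odd count).
The middle index is 2 (0-based), and the element there is 20.
Final answer: 20


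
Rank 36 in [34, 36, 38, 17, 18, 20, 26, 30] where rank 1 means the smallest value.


Sort ascending: [17, 18, 20, 26, 30, 34, 36, 38]
Find 36 in the sorted list.
36 is at position 7 (1-indexed).
Final answer: 7


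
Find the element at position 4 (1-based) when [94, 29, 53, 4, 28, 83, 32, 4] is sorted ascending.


Sort ascending: [4, 4, 28, 29, 32, 53, 83, 94]
The 4th element (1-indexed) is at index 3.
Value = 29
Final answer: 29


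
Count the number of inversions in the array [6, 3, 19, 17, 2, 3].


For each element, count the later elements that are smaller than it:
  6 (index 0): smaller elements after it = [3, 2, 3] -> 3
  3 (index 1): smaller elements after it = [2] -> 1
  19 (index 2): smaller elements after it = [17, 2, 3] -> 3
  17 (index 3): smaller elements after it = [2, 3] -> 2
  2 (index 4): smaller elements after it = [] -> 0
Total inversions = 3 + 1 + 3 + 2 + 0 = 9
Final answer: 9


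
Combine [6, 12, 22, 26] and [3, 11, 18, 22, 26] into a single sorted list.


List A: [6, 12, 22, 26]
List B: [3, 11, 18, 22, 26]
Repeatedly compare the front elements and take the smaller:
  6 vs 3 -> take 3
  6 vs 11 -> take 6
  12 vs 11 -> take 11
  12 vs 18 -> take 12
  22 vs 18 -> take 18
  22 vs 22 -> take 22
  26 vs 22 -> take 22
  26 vs 26 -> take 26
  A is exhausted; append the rest of B: [26]
Final answer: [3, 6, 11, 12, 18, 22, 22, 26, 26]


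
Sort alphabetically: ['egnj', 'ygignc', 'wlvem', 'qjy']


Compare strings character by character (the first differing letter decides):
  'egnj' < 'qjy' since 'e' < 'q' at position 1
  'qjy' < 'wlvem' since 'q' < 'w' at position 1
  'wlvem' < 'ygignc' since 'w' < 'y' at position 1
Chaining these comparisons gives the alphabetical order.
Final answer: ['egnj', 'qjy', 'wlvem', 'ygignc']


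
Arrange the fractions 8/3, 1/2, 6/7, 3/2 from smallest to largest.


Convert to decimal for comparison:
  8/3 = 2.6667
  1/2 = 0.5
  6/7 = 0.8571
  3/2 = 1.5
Decimals in increasing order: 0.5 < 0.8571 < 1.5 < 2.6667
Writing each back as its fraction gives the sorted order.
Final answer: 1/2, 6/7, 3/2, 8/3


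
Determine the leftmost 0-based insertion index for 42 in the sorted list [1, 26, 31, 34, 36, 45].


List is sorted: [1, 26, 31, 34, 36, 45]
We need the leftmost position where 42 can be inserted, i.e. the first index whose element is >= 42 (or the end of the list if none is).
Binary search with low=0, high=6 (0-based indices):
  low=0, high=6, mid=3: a[3]=34 < 42, so low = 4
  low=4, high=6, mid=5: a[5]=45 >= 42, so high = 5
  low=4, high=5, mid=4: a[4]=36 < 42, so low = 5
Now low = high = 5, so the insertion index is 5.
Final answer: 5


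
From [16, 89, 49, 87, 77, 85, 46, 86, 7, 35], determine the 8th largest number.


Sort descending: [89, 87, 86, 85, 77, 49, 46, 35, 16, 7]
The 8th element (1-indexed) is at index 7.
Value = 35
Final answer: 35


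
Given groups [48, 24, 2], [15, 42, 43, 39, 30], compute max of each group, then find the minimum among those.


Find max of each group:
  Group 1: [48, 24, 2] -> max = 48
  Group 2: [15, 42, 43, 39, 30] -> max = 43
Maxes: [48, 43]
Minimum of maxes = 43
Final answer: 43


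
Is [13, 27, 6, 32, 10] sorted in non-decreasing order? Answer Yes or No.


Check consecutive pairs:
  13 <= 27? True
  27 <= 6? False
  6 <= 32? True
  32 <= 10? False
2 consecutive pair(s) are out of order, so the list is not sorted.
Final answer: No


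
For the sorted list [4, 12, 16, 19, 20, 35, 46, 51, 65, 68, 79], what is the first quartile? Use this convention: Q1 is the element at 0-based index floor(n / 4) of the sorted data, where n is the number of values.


The list has n = 11 elements.
Q1 index = floor(11 / 4) = floor(2.75) = 2
Counting from index 0 in the sorted data, the element at index 2 is 16.
Final answer: 16


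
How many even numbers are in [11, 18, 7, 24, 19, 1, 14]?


Check each element:
  11 is odd
  18 is even
  7 is odd
  24 is even
  19 is odd
  1 is odd
  14 is even
Evens: [18, 24, 14]
Count of evens = 3
Final answer: 3


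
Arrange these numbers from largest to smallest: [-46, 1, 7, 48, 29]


Original list: [-46, 1, 7, 48, 29]
Repeatedly take the largest remaining element:
  Remaining [-46, 1, 7, 48, 29] -> largest is 48
  Remaining [-46, 1, 7, 29] -> largest is 29
  Remaining [-46, 1, 7] -> largest is 7
  Remaining [-46, 1] -> largest is 1
  Remaining [-46] -> largest is -46
Collecting the picks in order gives the descending list.
Final answer: [48, 29, 7, 1, -46]


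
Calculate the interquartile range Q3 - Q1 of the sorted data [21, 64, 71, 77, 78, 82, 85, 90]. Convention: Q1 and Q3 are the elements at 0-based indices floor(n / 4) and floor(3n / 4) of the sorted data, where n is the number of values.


The data has n = 8 elements.
Q1 index = floor(8 / 4) = floor(2) = 2; Q3 index = floor(3 * 8 / 4) = floor(6) = 6
Q1 = element at index 2 = 71
Q3 = element at index 6 = 85
IQR = 85 - 71 = 14
Final answer: 14


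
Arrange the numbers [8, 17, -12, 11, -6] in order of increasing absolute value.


Compute absolute values:
  |8| = 8
  |17| = 17
  |-12| = 12
  |11| = 11
  |-6| = 6
Absolute values in increasing order: 6 < 8 < 11 < 12 < 17
Listing the original numbers in that order gives the answer.
Final answer: [-6, 8, 11, -12, 17]


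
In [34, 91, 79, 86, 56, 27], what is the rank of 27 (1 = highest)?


Sort descending: [91, 86, 79, 56, 34, 27]
Find 27 in the sorted list.
27 is at position 6.
Final answer: 6


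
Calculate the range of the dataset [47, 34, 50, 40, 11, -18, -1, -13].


Maximum value: 50
Minimum value: -18
Range = 50 - (-18) = 68
Final answer: 68


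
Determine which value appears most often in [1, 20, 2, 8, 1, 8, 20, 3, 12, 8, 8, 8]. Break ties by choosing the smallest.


Count the frequency of each value:
  1 appears 2 time(s)
  2 appears 1 time(s)
  3 appears 1 time(s)
  8 appears 5 time(s)
  12 appears 1 time(s)
  20 appears 2 time(s)
Maximum frequency is 5.
Only 8 reaches that frequency, so it is the mode.
Final answer: 8


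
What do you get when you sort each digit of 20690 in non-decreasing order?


The number 20690 has digits: 2, 0, 6, 9, 0
Sorted: 0, 0, 2, 6, 9
Joining the sorted digits gives the result.
Final answer: 00269


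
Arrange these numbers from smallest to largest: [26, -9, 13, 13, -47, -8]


Original list: [26, -9, 13, 13, -47, -8]
Repeatedly take the smallest remaining element:
  Remaining [26, -9, 13, 13, -47, -8] -> smallest is -47
  Remaining [26, -9, 13, 13, -8] -> smallest is -9
  Remaining [26, 13, 13, -8] -> smallest is -8
  Remaining [26, 13, 13] -> smallest is 13
  Remaining [26, 13] -> smallest is 13
  Remaining [26] -> smallest is 26
Collecting the picks in order gives the sorted list.
Final answer: [-47, -9, -8, 13, 13, 26]


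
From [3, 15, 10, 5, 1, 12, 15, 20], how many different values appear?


List all unique values:
Distinct values: [1, 3, 5, 10, 12, 15, 20]
Count = 7
Final answer: 7


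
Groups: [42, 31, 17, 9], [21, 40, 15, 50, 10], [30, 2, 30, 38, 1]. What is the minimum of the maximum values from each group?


Find max of each group:
  Group 1: [42, 31, 17, 9] -> max = 42
  Group 2: [21, 40, 15, 50, 10] -> max = 50
  Group 3: [30, 2, 30, 38, 1] -> max = 38
Maxes: [42, 50, 38]
Minimum of maxes = 38
Final answer: 38


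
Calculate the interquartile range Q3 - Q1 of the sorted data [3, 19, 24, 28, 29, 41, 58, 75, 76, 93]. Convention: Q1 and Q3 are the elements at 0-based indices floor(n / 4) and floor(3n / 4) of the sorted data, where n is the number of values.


The data has n = 10 elements.
Q1 index = floor(10 / 4) = floor(2.5) = 2; Q3 index = floor(3 * 10 / 4) = floor(7.5) = 7
Q1 = element at index 2 = 24
Q3 = element at index 7 = 75
IQR = 75 - 24 = 51
Final answer: 51


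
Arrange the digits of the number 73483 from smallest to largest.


The number 73483 has digits: 7, 3, 4, 8, 3
Sorted: 3, 3, 4, 7, 8
Joining the sorted digits gives the result.
Final answer: 33478


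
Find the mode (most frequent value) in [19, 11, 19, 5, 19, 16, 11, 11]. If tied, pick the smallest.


Count the frequency of each value:
  5 appears 1 time(s)
  11 appears 3 time(s)
  16 appears 1 time(s)
  19 appears 3 time(s)
Maximum frequency is 3.
Values reaching that frequency: [11, 19]; the smallest is 11.
Final answer: 11


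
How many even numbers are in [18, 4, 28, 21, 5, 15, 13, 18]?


Check each element:
  18 is even
  4 is even
  28 is even
  21 is odd
  5 is odd
  15 is odd
  13 is odd
  18 is even
Evens: [18, 4, 28, 18]
Count of evens = 4
Final answer: 4


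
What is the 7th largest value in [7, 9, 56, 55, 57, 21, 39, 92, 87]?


Sort descending: [92, 87, 57, 56, 55, 39, 21, 9, 7]
The 7th element (1-indexed) is at index 6.
Value = 21
Final answer: 21


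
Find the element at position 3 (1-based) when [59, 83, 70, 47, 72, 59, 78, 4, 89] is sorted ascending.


Sort ascending: [4, 47, 59, 59, 70, 72, 78, 83, 89]
The 3rd element (1-indexed) is at index 2.
Value = 59
Final answer: 59


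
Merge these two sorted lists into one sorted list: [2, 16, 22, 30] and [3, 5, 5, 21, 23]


List A: [2, 16, 22, 30]
List B: [3, 5, 5, 21, 23]
Repeatedly compare the front elements and take the smaller:
  2 vs 3 -> take 2
  16 vs 3 -> take 3
  16 vs 5 -> take 5
  16 vs 5 -> take 5
  16 vs 21 -> take 16
  22 vs 21 -> take 21
  22 vs 23 -> take 22
  30 vs 23 -> take 23
  B is exhausted; append the rest of A: [30]
Final answer: [2, 3, 5, 5, 16, 21, 22, 23, 30]


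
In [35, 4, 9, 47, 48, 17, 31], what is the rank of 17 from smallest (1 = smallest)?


Sort ascending: [4, 9, 17, 31, 35, 47, 48]
Find 17 in the sorted list.
17 is at position 3 (1-indexed).
Final answer: 3


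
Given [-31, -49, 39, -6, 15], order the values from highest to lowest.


Original list: [-31, -49, 39, -6, 15]
Repeatedly take the largest remaining element:
  Remaining [-31, -49, 39, -6, 15] -> largest is 39
  Remaining [-31, -49, -6, 15] -> largest is 15
  Remaining [-31, -49, -6] -> largest is -6
  Remaining [-31, -49] -> largest is -31
  Remaining [-49] -> largest is -49
Collecting the picks in order gives the descending list.
Final answer: [39, 15, -6, -31, -49]


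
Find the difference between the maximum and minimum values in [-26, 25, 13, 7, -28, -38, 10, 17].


Maximum value: 25
Minimum value: -38
Range = 25 - (-38) = 63
Final answer: 63


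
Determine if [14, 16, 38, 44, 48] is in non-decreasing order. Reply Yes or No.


Check consecutive pairs:
  14 <= 16? True
  16 <= 38? True
  38 <= 44? True
  44 <= 48? True
Every consecutive pair is in order, so the list is non-decreasing.
Final answer: Yes


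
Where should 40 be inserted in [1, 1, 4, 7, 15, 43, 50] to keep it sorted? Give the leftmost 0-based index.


List is sorted: [1, 1, 4, 7, 15, 43, 50]
We need the leftmost position where 40 can be inserted, i.e. the first index whose element is >= 40 (or the end of the list if none is).
Binary search with low=0, high=7 (0-based indices):
  low=0, high=7, mid=3: a[3]=7 < 40, so low = 4
  low=4, high=7, mid=5: a[5]=43 >= 40, so high = 5
  low=4, high=5, mid=4: a[4]=15 < 40, so low = 5
Now low = high = 5, so the insertion index is 5.
Final answer: 5


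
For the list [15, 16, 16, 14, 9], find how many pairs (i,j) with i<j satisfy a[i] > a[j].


For each element, count the later elements that are smaller than it:
  15 (index 0): smaller elements after it = [14, 9] -> 2
  16 (index 1): smaller elements after it = [14, 9] -> 2
  16 (index 2): smaller elements after it = [14, 9] -> 2
  14 (index 3): smaller elements after it = [9] -> 1
Total inversions = 2 + 2 + 2 + 1 = 7
Final answer: 7


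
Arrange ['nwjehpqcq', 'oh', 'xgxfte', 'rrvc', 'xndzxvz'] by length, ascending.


Compute lengths:
  'nwjehpqcq' has length 9
  'oh' has length 2
  'xgxfte' has length 6
  'rrvc' has length 4
  'xndzxvz' has length 7
Lengths in increasing order: 2 < 4 < 6 < 7 < 9
Listing the words in that order gives the answer.
Final answer: ['oh', 'rrvc', 'xgxfte', 'xndzxvz', 'nwjehpqcq']


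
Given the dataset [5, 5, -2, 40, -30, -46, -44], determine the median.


First, sort the list: [-46, -44, -30, -2, 5, 5, 40]
The list has 7 elements (odd count).
The middle index is 3 (0-based), and the element there is -2.
Final answer: -2


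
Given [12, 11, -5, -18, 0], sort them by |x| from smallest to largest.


Compute absolute values:
  |12| = 12
  |11| = 11
  |-5| = 5
  |-18| = 18
  |0| = 0
Absolute values in increasing order: 0 < 5 < 11 < 12 < 18
Listing the original numbers in that order gives the answer.
Final answer: [0, -5, 11, 12, -18]


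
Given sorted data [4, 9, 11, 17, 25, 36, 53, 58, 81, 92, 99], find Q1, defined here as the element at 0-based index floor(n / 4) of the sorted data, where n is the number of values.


The list has n = 11 elements.
Q1 index = floor(11 / 4) = floor(2.75) = 2
Counting from index 0 in the sorted data, the element at index 2 is 11.
Final answer: 11


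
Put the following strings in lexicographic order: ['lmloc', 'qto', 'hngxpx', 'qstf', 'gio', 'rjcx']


Compare strings character by character (the first differing letter decides):
  'gio' < 'hngxpx' since 'g' < 'h' at position 1
  'hngxpx' < 'lmloc' since 'h' < 'l' at position 1
  'lmloc' < 'qstf' since 'l' < 'q' at position 1
  'qstf' < 'qto' since 's' < 't' at position 2
  'qto' < 'rjcx' since 'q' < 'r' at position 1
Chaining these comparisons gives the alphabetical order.
Final answer: ['gio', 'hngxpx', 'lmloc', 'qstf', 'qto', 'rjcx']


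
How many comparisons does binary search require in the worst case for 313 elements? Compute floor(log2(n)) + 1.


Binary search halves the search space each step.
Maximum comparisons = floor(log2(313)) + 1
log2(313) = 8.29
floor(log2(313)) = 8, so 8 + 1 = 9
Final answer: 9


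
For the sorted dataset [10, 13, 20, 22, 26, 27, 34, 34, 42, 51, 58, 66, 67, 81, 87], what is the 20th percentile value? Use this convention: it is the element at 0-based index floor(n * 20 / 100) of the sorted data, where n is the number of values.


The dataset has n = 15 elements.
Index = floor(15 * 20 / 100) = floor(300 / 100) = floor(3) = 3
Counting from index 0 in the sorted data, the element at index 3 is 22.
Final answer: 22


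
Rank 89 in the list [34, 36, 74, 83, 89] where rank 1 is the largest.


Sort descending: [89, 83, 74, 36, 34]
Find 89 in the sorted list.
89 is at position 1.
Final answer: 1


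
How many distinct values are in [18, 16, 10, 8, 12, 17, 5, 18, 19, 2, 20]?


List all unique values:
Distinct values: [2, 5, 8, 10, 12, 16, 17, 18, 19, 20]
Count = 10
Final answer: 10


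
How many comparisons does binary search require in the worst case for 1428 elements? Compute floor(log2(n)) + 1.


Binary search halves the search space each step.
Maximum comparisons = floor(log2(1428)) + 1
log2(1428) = 10.4798
floor(log2(1428)) = 10, so 10 + 1 = 11
Final answer: 11


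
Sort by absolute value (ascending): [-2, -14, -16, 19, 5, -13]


Compute absolute values:
  |-2| = 2
  |-14| = 14
  |-16| = 16
  |19| = 19
  |5| = 5
  |-13| = 13
Absolute values in increasing order: 2 < 5 < 13 < 14 < 16 < 19
Listing the original numbers in that order gives the answer.
Final answer: [-2, 5, -13, -14, -16, 19]


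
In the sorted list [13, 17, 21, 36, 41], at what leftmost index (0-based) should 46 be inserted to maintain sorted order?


List is sorted: [13, 17, 21, 36, 41]
We need the leftmost position where 46 can be inserted, i.e. the first index whose element is >= 46 (or the end of the list if none is).
Binary search with low=0, high=5 (0-based indices):
  low=0, high=5, mid=2: a[2]=21 < 46, so low = 3
  low=3, high=5, mid=4: a[4]=41 < 46, so low = 5
Now low = high = 5, so the insertion index is 5.
Final answer: 5


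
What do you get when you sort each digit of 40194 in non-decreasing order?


The number 40194 has digits: 4, 0, 1, 9, 4
Sorted: 0, 1, 4, 4, 9
Joining the sorted digits gives the result.
Final answer: 01449


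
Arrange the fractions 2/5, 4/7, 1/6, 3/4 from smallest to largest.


Convert to decimal for comparison:
  2/5 = 0.4
  4/7 = 0.5714
  1/6 = 0.1667
  3/4 = 0.75
Decimals in increasing order: 0.1667 < 0.4 < 0.5714 < 0.75
Writing each back as its fraction gives the sorted order.
Final answer: 1/6, 2/5, 4/7, 3/4


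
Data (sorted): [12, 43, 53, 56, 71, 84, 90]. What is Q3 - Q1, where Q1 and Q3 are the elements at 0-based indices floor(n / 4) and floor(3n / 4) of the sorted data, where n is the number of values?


The data has n = 7 elements.
Q1 index = floor(7 / 4) = floor(1.75) = 1; Q3 index = floor(3 * 7 / 4) = floor(5.25) = 5
Q1 = element at index 1 = 43
Q3 = element at index 5 = 84
IQR = 84 - 43 = 41
Final answer: 41


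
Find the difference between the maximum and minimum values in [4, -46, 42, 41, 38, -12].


Maximum value: 42
Minimum value: -46
Range = 42 - (-46) = 88
Final answer: 88


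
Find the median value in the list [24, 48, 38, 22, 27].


First, sort the list: [22, 24, 27, 38, 48]
The list has 5 elements (odd count).
The middle index is 2 (0-based), and the element there is 27.
Final answer: 27


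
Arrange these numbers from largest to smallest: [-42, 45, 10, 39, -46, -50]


Original list: [-42, 45, 10, 39, -46, -50]
Repeatedly take the largest remaining element:
  Remaining [-42, 45, 10, 39, -46, -50] -> largest is 45
  Remaining [-42, 10, 39, -46, -50] -> largest is 39
  Remaining [-42, 10, -46, -50] -> largest is 10
  Remaining [-42, -46, -50] -> largest is -42
  Remaining [-46, -50] -> largest is -46
  Remaining [-50] -> largest is -50
Collecting the picks in order gives the descending list.
Final answer: [45, 39, 10, -42, -46, -50]


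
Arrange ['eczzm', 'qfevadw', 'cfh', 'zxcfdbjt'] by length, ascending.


Compute lengths:
  'eczzm' has length 5
  'qfevadw' has length 7
  'cfh' has length 3
  'zxcfdbjt' has length 8
Lengths in increasing order: 3 < 5 < 7 < 8
Listing the words in that order gives the answer.
Final answer: ['cfh', 'eczzm', 'qfevadw', 'zxcfdbjt']


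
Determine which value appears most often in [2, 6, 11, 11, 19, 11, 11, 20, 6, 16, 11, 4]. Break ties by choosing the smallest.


Count the frequency of each value:
  2 appears 1 time(s)
  4 appears 1 time(s)
  6 appears 2 time(s)
  11 appears 5 time(s)
  16 appears 1 time(s)
  19 appears 1 time(s)
  20 appears 1 time(s)
Maximum frequency is 5.
Only 11 reaches that frequency, so it is the mode.
Final answer: 11


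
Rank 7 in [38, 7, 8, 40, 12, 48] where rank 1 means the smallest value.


Sort ascending: [7, 8, 12, 38, 40, 48]
Find 7 in the sorted list.
7 is at position 1 (1-indexed).
Final answer: 1


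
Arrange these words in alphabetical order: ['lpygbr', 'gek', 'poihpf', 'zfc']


Compare strings character by character (the first differing letter decides):
  'gek' < 'lpygbr' since 'g' < 'l' at position 1
  'lpygbr' < 'poihpf' since 'l' < 'p' at position 1
  'poihpf' < 'zfc' since 'p' < 'z' at position 1
Chaining these comparisons gives the alphabetical order.
Final answer: ['gek', 'lpygbr', 'poihpf', 'zfc']


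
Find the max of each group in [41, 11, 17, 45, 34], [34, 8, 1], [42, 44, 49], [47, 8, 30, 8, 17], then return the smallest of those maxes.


Find max of each group:
  Group 1: [41, 11, 17, 45, 34] -> max = 45
  Group 2: [34, 8, 1] -> max = 34
  Group 3: [42, 44, 49] -> max = 49
  Group 4: [47, 8, 30, 8, 17] -> max = 47
Maxes: [45, 34, 49, 47]
Minimum of maxes = 34
Final answer: 34


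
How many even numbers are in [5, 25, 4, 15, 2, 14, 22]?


Check each element:
  5 is odd
  25 is odd
  4 is even
  15 is odd
  2 is even
  14 is even
  22 is even
Evens: [4, 2, 14, 22]
Count of evens = 4
Final answer: 4


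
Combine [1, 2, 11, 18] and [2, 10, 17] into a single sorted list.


List A: [1, 2, 11, 18]
List B: [2, 10, 17]
Repeatedly compare the front elements and take the smaller:
  1 vs 2 -> take 1
  2 vs 2 -> take 2
  11 vs 2 -> take 2
  11 vs 10 -> take 10
  11 vs 17 -> take 11
  18 vs 17 -> take 17
  B is exhausted; append the rest of A: [18]
Final answer: [1, 2, 2, 10, 11, 17, 18]


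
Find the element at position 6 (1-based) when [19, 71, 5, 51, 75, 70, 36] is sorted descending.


Sort descending: [75, 71, 70, 51, 36, 19, 5]
The 6th element (1-indexed) is at index 5.
Value = 19
Final answer: 19


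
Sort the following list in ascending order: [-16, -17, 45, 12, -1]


Original list: [-16, -17, 45, 12, -1]
Repeatedly take the smallest remaining element:
  Remaining [-16, -17, 45, 12, -1] -> smallest is -17
  Remaining [-16, 45, 12, -1] -> smallest is -16
  Remaining [45, 12, -1] -> smallest is -1
  Remaining [45, 12] -> smallest is 12
  Remaining [45] -> smallest is 45
Collecting the picks in order gives the sorted list.
Final answer: [-17, -16, -1, 12, 45]


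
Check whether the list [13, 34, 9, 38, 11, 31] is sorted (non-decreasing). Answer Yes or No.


Check consecutive pairs:
  13 <= 34? True
  34 <= 9? False
  9 <= 38? True
  38 <= 11? False
  11 <= 31? True
2 consecutive pair(s) are out of order, so the list is not sorted.
Final answer: No


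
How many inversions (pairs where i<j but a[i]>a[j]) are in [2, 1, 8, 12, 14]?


For each element, count the later elements that are smaller than it:
  2 (index 0): smaller elements after it = [1] -> 1
  1 (index 1): smaller elements after it = [] -> 0
  8 (index 2): smaller elements after it = [] -> 0
  12 (index 3): smaller elements after it = [] -> 0
Total inversions = 1 + 0 + 0 + 0 = 1
Final answer: 1


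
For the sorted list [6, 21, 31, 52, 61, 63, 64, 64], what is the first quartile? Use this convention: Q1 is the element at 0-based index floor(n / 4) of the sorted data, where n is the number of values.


The list has n = 8 elements.
Q1 index = floor(8 / 4) = floor(2) = 2
Counting from index 0 in the sorted data, the element at index 2 is 31.
Final answer: 31


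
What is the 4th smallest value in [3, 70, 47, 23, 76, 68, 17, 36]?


Sort ascending: [3, 17, 23, 36, 47, 68, 70, 76]
The 4th element (1-indexed) is at index 3.
Value = 36
Final answer: 36


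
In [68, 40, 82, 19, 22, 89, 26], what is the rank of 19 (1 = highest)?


Sort descending: [89, 82, 68, 40, 26, 22, 19]
Find 19 in the sorted list.
19 is at position 7.
Final answer: 7


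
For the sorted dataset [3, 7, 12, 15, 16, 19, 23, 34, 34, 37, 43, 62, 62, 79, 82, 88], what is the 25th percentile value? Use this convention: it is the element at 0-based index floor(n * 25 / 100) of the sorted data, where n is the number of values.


The dataset has n = 16 elements.
Index = floor(16 * 25 / 100) = floor(400 / 100) = floor(4) = 4
Counting from index 0 in the sorted data, the element at index 4 is 16.
Final answer: 16


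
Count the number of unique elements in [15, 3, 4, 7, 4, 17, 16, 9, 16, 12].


List all unique values:
Distinct values: [3, 4, 7, 9, 12, 15, 16, 17]
Count = 8
Final answer: 8


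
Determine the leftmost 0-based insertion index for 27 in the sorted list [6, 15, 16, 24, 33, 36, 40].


List is sorted: [6, 15, 16, 24, 33, 36, 40]
We need the leftmost position where 27 can be inserted, i.e. the first index whose element is >= 27 (or the end of the list if none is).
Binary search with low=0, high=7 (0-based indices):
  low=0, high=7, mid=3: a[3]=24 < 27, so low = 4
  low=4, high=7, mid=5: a[5]=36 >= 27, so high = 5
  low=4, high=5, mid=4: a[4]=33 >= 27, so high = 4
Now low = high = 4, so the insertion index is 4.
Final answer: 4


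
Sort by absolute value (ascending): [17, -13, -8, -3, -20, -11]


Compute absolute values:
  |17| = 17
  |-13| = 13
  |-8| = 8
  |-3| = 3
  |-20| = 20
  |-11| = 11
Absolute values in increasing order: 3 < 8 < 11 < 13 < 17 < 20
Listing the original numbers in that order gives the answer.
Final answer: [-3, -8, -11, -13, 17, -20]


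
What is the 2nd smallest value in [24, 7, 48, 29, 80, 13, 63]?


Sort ascending: [7, 13, 24, 29, 48, 63, 80]
The 2nd element (1-indexed) is at index 1.
Value = 13
Final answer: 13


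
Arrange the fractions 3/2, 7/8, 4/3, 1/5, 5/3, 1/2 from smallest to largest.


Convert to decimal for comparison:
  3/2 = 1.5
  7/8 = 0.875
  4/3 = 1.3333
  1/5 = 0.2
  5/3 = 1.6667
  1/2 = 0.5
Decimals in increasing order: 0.2 < 0.5 < 0.875 < 1.3333 < 1.5 < 1.6667
Writing each back as its fraction gives the sorted order.
Final answer: 1/5, 1/2, 7/8, 4/3, 3/2, 5/3


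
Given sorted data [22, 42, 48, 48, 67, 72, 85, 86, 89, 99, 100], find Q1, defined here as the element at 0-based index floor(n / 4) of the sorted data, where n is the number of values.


The list has n = 11 elements.
Q1 index = floor(11 / 4) = floor(2.75) = 2
Counting from index 0 in the sorted data, the element at index 2 is 48.
Final answer: 48


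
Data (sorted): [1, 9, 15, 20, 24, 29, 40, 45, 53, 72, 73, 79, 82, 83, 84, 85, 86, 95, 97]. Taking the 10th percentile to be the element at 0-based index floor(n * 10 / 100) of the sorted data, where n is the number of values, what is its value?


The dataset has n = 19 elements.
Index = floor(19 * 10 / 100) = floor(190 / 100) = floor(1.9) = 1
Counting from index 0 in the sorted data, the element at index 1 is 9.
Final answer: 9
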